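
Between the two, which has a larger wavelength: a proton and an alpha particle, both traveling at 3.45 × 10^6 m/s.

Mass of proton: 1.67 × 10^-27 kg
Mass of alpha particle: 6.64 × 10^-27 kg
The proton has the longer wavelength.

Using λ = h/(mv), since both particles have the same velocity, the wavelength depends only on mass.

For proton: λ₁ = h/(m₁v) = 1.15 × 10^-13 m
For alpha particle: λ₂ = h/(m₂v) = 2.89 × 10^-14 m

Since λ ∝ 1/m at constant velocity, the lighter particle has the longer wavelength.

The proton has the longer de Broglie wavelength.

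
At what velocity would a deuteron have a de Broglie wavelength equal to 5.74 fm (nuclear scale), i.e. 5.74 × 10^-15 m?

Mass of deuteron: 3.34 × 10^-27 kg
3.46 × 10^7 m/s

From λ = h/(mv), solve for v:

v = h/(mλ)
v = (6.626 × 10^-34 J·s) / (3.34 × 10^-27 kg × 5.74 × 10^-15 m)
v = 3.46 × 10^7 m/s

Note: This velocity is 11.5% of the speed of light, so relativistic corrections would be needed for a more accurate calculation.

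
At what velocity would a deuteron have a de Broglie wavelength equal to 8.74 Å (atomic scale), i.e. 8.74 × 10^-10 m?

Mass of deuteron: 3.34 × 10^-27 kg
2.27 × 10^2 m/s

From λ = h/(mv), solve for v:

v = h/(mλ)
v = (6.626 × 10^-34 J·s) / (3.34 × 10^-27 kg × 8.74 × 10^-10 m)
v = 2.27 × 10^2 m/s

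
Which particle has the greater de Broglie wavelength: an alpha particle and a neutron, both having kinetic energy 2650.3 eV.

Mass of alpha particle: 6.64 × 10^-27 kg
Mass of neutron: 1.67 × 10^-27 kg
The neutron has the longer wavelength.

Using λ = h/√(2mKE):

For alpha particle: λ₁ = h/√(2m₁KE) = 2.79 × 10^-13 m
For neutron: λ₂ = h/√(2m₂KE) = 5.56 × 10^-13 m

Since λ ∝ 1/√m at constant kinetic energy, the lighter particle has the longer wavelength.

The neutron has the longer de Broglie wavelength.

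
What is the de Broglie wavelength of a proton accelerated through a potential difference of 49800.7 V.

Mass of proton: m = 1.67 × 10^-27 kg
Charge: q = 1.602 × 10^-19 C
1.28 × 10^-13 m

When a particle is accelerated through voltage V, it gains kinetic energy KE = qV.

The de Broglie wavelength is then λ = h/√(2mqV):

λ = h/√(2mqV)
λ = (6.626 × 10^-34 J·s) / √(2 × 1.67 × 10^-27 kg × 1.602 × 10^-19 C × 49800.7 V)
λ = 1.28 × 10^-13 m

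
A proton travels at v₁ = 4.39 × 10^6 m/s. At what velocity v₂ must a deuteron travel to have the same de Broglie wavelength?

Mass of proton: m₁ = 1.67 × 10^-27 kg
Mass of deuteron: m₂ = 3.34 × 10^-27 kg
v₂ = 2.20 × 10^6 m/s

For equal de Broglie wavelengths: λ₁ = λ₂

h/(m₁v₁) = h/(m₂v₂)
m₁v₁ = m₂v₂
v₂ = v₁ · (m₁/m₂)

v₂ = 4.39 × 10^6 m/s × (1.67 × 10^-27 kg / 3.34 × 10^-27 kg)
v₂ = 2.20 × 10^6 m/s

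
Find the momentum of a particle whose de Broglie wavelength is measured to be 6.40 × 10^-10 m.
1.04 × 10^-24 kg·m/s

From the de Broglie relation λ = h/p, we solve for p:

p = h/λ
p = (6.626 × 10^-34 J·s) / (6.40 × 10^-10 m)
p = 1.04 × 10^-24 kg·m/s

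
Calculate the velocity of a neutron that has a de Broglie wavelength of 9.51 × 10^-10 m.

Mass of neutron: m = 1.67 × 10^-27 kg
4.17 × 10^2 m/s

From the de Broglie relation λ = h/(mv), we solve for v:

v = h/(mλ)
v = (6.626 × 10^-34 J·s) / (1.67 × 10^-27 kg × 9.51 × 10^-10 m)
v = 4.17 × 10^2 m/s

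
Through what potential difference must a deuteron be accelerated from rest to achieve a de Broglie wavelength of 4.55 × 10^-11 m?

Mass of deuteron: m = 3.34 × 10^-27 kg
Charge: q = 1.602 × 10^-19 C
1.98 × 10^-1 V

From λ = h/√(2mqV), we solve for V:

λ² = h²/(2mqV)
V = h²/(2mqλ²)
V = (6.626 × 10^-34 J·s)² / (2 × 3.34 × 10^-27 kg × 1.602 × 10^-19 C × (4.55 × 10^-11 m)²)
V = 1.98 × 10^-1 V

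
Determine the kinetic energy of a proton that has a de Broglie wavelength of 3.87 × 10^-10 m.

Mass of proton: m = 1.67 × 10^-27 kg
8.78 × 10^-22 J (or 5.48 × 10^-3 eV)

From λ = h/√(2mKE), we solve for KE:

λ² = h²/(2mKE)
KE = h²/(2mλ²)
KE = (6.626 × 10^-34 J·s)² / (2 × 1.67 × 10^-27 kg × (3.87 × 10^-10 m)²)
KE = 8.78 × 10^-22 J
KE = 5.48 × 10^-3 eV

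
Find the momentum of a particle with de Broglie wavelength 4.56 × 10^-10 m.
1.45 × 10^-24 kg·m/s

From the de Broglie relation λ = h/p, we solve for p:

p = h/λ
p = (6.626 × 10^-34 J·s) / (4.56 × 10^-10 m)
p = 1.45 × 10^-24 kg·m/s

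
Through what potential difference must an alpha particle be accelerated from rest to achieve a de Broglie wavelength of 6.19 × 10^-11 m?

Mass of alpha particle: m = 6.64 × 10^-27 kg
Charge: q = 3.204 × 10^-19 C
2.69 × 10^-2 V

From λ = h/√(2mqV), we solve for V:

λ² = h²/(2mqV)
V = h²/(2mqλ²)
V = (6.626 × 10^-34 J·s)² / (2 × 6.64 × 10^-27 kg × 3.204 × 10^-19 C × (6.19 × 10^-11 m)²)
V = 2.69 × 10^-2 V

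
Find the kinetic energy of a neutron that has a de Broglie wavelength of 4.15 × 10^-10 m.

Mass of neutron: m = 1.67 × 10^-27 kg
7.63 × 10^-22 J (or 4.76 × 10^-3 eV)

From λ = h/√(2mKE), we solve for KE:

λ² = h²/(2mKE)
KE = h²/(2mλ²)
KE = (6.626 × 10^-34 J·s)² / (2 × 1.67 × 10^-27 kg × (4.15 × 10^-10 m)²)
KE = 7.63 × 10^-22 J
KE = 4.76 × 10^-3 eV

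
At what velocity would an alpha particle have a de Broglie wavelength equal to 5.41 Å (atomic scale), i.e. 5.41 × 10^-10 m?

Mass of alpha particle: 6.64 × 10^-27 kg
1.84 × 10^2 m/s

From λ = h/(mv), solve for v:

v = h/(mλ)
v = (6.626 × 10^-34 J·s) / (6.64 × 10^-27 kg × 5.41 × 10^-10 m)
v = 1.84 × 10^2 m/s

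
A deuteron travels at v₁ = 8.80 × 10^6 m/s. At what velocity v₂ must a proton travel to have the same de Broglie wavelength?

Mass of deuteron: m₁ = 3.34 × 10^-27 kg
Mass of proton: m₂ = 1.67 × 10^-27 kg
v₂ = 1.76 × 10^7 m/s

For equal de Broglie wavelengths: λ₁ = λ₂

h/(m₁v₁) = h/(m₂v₂)
m₁v₁ = m₂v₂
v₂ = v₁ · (m₁/m₂)

v₂ = 8.80 × 10^6 m/s × (3.34 × 10^-27 kg / 1.67 × 10^-27 kg)
v₂ = 1.76 × 10^7 m/s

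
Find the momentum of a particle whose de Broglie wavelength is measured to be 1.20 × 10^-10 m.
5.52 × 10^-24 kg·m/s

From the de Broglie relation λ = h/p, we solve for p:

p = h/λ
p = (6.626 × 10^-34 J·s) / (1.20 × 10^-10 m)
p = 5.52 × 10^-24 kg·m/s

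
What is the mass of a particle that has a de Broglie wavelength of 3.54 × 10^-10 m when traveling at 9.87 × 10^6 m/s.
1.90 × 10^-31 kg

From the de Broglie relation λ = h/(mv), we solve for m:

m = h/(λv)
m = (6.626 × 10^-34 J·s) / (3.54 × 10^-10 m × 9.87 × 10^6 m/s)
m = 1.90 × 10^-31 kg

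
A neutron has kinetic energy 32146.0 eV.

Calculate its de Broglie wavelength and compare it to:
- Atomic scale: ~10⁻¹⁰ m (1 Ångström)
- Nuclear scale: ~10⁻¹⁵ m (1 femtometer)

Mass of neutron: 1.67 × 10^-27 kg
λ = 1.60 × 10^-13 m, which is between nuclear and atomic scales.

Using λ = h/√(2mKE):

KE = 32146.0 eV = 5.150 × 10^-15 J

λ = h/√(2mKE)
λ = (6.626 × 10^-34 J·s) / √(2 × 1.67 × 10^-27 kg × 5.150 × 10^-15 J)
λ = 1.60 × 10^-13 m

Comparison:
- Atomic scale (10⁻¹⁰ m): λ is 0.0016× this size
- Nuclear scale (10⁻¹⁵ m): λ is 1.6e+02× this size

The wavelength is between nuclear and atomic scales.

This wavelength is appropriate for probing atomic structure but too large for nuclear physics experiments.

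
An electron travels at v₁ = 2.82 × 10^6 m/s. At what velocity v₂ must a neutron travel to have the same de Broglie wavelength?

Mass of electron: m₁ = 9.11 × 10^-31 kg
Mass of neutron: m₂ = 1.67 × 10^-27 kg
v₂ = 1.54 × 10^3 m/s

For equal de Broglie wavelengths: λ₁ = λ₂

h/(m₁v₁) = h/(m₂v₂)
m₁v₁ = m₂v₂
v₂ = v₁ · (m₁/m₂)

v₂ = 2.82 × 10^6 m/s × (9.11 × 10^-31 kg / 1.67 × 10^-27 kg)
v₂ = 1.54 × 10^3 m/s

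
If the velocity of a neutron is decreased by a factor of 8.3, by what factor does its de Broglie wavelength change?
The wavelength increases by a factor of 8.3.

From λ = h/(mv), the wavelength is inversely proportional to velocity:

λ ∝ 1/v

If v → v/8.3, then λ → 8.3λ

When velocity is decreased by a factor of 8.3, the wavelength increases by a factor of 8.3.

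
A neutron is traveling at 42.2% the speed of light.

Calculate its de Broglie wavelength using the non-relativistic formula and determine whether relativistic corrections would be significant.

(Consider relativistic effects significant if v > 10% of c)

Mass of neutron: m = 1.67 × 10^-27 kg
Yes, relativistic corrections are needed.

Using the non-relativistic de Broglie formula λ = h/(mv):

v = 42.2% × c = 1.265 × 10^8 m/s

λ = h/(mv)
λ = (6.626 × 10^-34 J·s) / (1.67 × 10^-27 kg × 1.265 × 10^8 m/s)
λ = 3.14 × 10^-15 m

Since v = 42.2% of c > 10% of c, relativistic corrections ARE significant and the actual wavelength would differ from this non-relativistic estimate.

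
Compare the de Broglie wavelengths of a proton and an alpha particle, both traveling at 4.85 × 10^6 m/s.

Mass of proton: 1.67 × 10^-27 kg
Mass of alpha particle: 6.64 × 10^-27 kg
The proton has the longer wavelength.

Using λ = h/(mv), since both particles have the same velocity, the wavelength depends only on mass.

For proton: λ₁ = h/(m₁v) = 8.18 × 10^-14 m
For alpha particle: λ₂ = h/(m₂v) = 2.06 × 10^-14 m

Since λ ∝ 1/m at constant velocity, the lighter particle has the longer wavelength.

The proton has the longer de Broglie wavelength.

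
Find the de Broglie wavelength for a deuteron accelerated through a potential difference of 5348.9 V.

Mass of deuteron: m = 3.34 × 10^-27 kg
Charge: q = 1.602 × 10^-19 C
2.77 × 10^-13 m

When a particle is accelerated through voltage V, it gains kinetic energy KE = qV.

The de Broglie wavelength is then λ = h/√(2mqV):

λ = h/√(2mqV)
λ = (6.626 × 10^-34 J·s) / √(2 × 3.34 × 10^-27 kg × 1.602 × 10^-19 C × 5348.9 V)
λ = 2.77 × 10^-13 m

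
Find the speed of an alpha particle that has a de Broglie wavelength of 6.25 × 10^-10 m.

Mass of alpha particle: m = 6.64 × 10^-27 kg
1.60 × 10^2 m/s

From the de Broglie relation λ = h/(mv), we solve for v:

v = h/(mλ)
v = (6.626 × 10^-34 J·s) / (6.64 × 10^-27 kg × 6.25 × 10^-10 m)
v = 1.60 × 10^2 m/s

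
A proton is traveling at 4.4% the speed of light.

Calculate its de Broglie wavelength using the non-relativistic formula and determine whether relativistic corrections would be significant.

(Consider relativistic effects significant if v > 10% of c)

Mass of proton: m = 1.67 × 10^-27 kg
No, relativistic corrections are not needed.

Using the non-relativistic de Broglie formula λ = h/(mv):

v = 4.4% × c = 1.319 × 10^7 m/s

λ = h/(mv)
λ = (6.626 × 10^-34 J·s) / (1.67 × 10^-27 kg × 1.319 × 10^7 m/s)
λ = 3.01 × 10^-14 m

Since v = 4.4% of c < 10% of c, relativistic corrections are NOT significant and this non-relativistic result is a good approximation.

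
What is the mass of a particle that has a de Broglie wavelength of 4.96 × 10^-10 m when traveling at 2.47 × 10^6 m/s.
5.41 × 10^-31 kg

From the de Broglie relation λ = h/(mv), we solve for m:

m = h/(λv)
m = (6.626 × 10^-34 J·s) / (4.96 × 10^-10 m × 2.47 × 10^6 m/s)
m = 5.41 × 10^-31 kg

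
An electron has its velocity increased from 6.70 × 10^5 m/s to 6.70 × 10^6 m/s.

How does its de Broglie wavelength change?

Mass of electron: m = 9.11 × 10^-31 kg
The wavelength decreases by a factor of 10.

Using λ = h/(mv):

Initial wavelength: λ₁ = h/(mv₁) = 1.09 × 10^-9 m
Final wavelength: λ₂ = h/(mv₂) = 1.09 × 10^-10 m

Since λ ∝ 1/v, when velocity increases by a factor of 10, the wavelength decreases by a factor of 10.

λ₂/λ₁ = v₁/v₂ = 1/10

The wavelength decreases by a factor of 10.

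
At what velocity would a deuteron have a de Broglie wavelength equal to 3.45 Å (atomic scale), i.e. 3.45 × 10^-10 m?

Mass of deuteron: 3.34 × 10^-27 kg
5.75 × 10^2 m/s

From λ = h/(mv), solve for v:

v = h/(mλ)
v = (6.626 × 10^-34 J·s) / (3.34 × 10^-27 kg × 3.45 × 10^-10 m)
v = 5.75 × 10^2 m/s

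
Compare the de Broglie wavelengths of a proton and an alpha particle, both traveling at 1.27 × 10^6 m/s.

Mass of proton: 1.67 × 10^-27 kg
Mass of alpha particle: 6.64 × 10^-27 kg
The proton has the longer wavelength.

Using λ = h/(mv), since both particles have the same velocity, the wavelength depends only on mass.

For proton: λ₁ = h/(m₁v) = 3.12 × 10^-13 m
For alpha particle: λ₂ = h/(m₂v) = 7.86 × 10^-14 m

Since λ ∝ 1/m at constant velocity, the lighter particle has the longer wavelength.

The proton has the longer de Broglie wavelength.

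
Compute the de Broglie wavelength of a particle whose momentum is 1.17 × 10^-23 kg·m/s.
5.66 × 10^-11 m

Using the de Broglie relation λ = h/p:

λ = h/p
λ = (6.626 × 10^-34 J·s) / (1.17 × 10^-23 kg·m/s)
λ = 5.66 × 10^-11 m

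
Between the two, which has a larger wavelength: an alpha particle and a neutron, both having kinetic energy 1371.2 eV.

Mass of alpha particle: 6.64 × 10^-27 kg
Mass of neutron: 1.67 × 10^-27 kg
The neutron has the longer wavelength.

Using λ = h/√(2mKE):

For alpha particle: λ₁ = h/√(2m₁KE) = 3.88 × 10^-13 m
For neutron: λ₂ = h/√(2m₂KE) = 7.74 × 10^-13 m

Since λ ∝ 1/√m at constant kinetic energy, the lighter particle has the longer wavelength.

The neutron has the longer de Broglie wavelength.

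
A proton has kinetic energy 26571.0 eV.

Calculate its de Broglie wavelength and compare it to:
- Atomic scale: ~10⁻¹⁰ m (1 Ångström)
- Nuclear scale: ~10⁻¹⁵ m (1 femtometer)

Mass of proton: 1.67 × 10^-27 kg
λ = 1.76 × 10^-13 m, which is between nuclear and atomic scales.

Using λ = h/√(2mKE):

KE = 26571.0 eV = 4.257 × 10^-15 J

λ = h/√(2mKE)
λ = (6.626 × 10^-34 J·s) / √(2 × 1.67 × 10^-27 kg × 4.257 × 10^-15 J)
λ = 1.76 × 10^-13 m

Comparison:
- Atomic scale (10⁻¹⁰ m): λ is 0.0018× this size
- Nuclear scale (10⁻¹⁵ m): λ is 1.8e+02× this size

The wavelength is between nuclear and atomic scales.

This wavelength is appropriate for probing atomic structure but too large for nuclear physics experiments.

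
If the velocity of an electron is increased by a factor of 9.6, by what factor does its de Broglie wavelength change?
The wavelength decreases by a factor of 9.6.

From λ = h/(mv), the wavelength is inversely proportional to velocity:

λ ∝ 1/v

If v → 9.6v, then λ → λ/9.6

When velocity is increased by a factor of 9.6, the wavelength decreases by a factor of 9.6.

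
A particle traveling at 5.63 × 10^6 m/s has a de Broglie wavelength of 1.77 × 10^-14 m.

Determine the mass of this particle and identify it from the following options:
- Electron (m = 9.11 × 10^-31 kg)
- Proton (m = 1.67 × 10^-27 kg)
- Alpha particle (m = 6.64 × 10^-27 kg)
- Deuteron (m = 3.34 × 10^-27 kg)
The particle is an alpha particle.

From λ = h/(mv), solve for mass:

m = h/(λv)
m = (6.626 × 10^-34 J·s) / (1.77 × 10^-14 m × 5.63 × 10^6 m/s)
m = 6.65 × 10^-27 kg

Comparing with the listed masses, this is closest to an alpha particle.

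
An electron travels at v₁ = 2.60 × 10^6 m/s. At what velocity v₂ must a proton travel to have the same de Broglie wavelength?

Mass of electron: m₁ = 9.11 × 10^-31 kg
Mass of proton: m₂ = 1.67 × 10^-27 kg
v₂ = 1.42 × 10^3 m/s

For equal de Broglie wavelengths: λ₁ = λ₂

h/(m₁v₁) = h/(m₂v₂)
m₁v₁ = m₂v₂
v₂ = v₁ · (m₁/m₂)

v₂ = 2.60 × 10^6 m/s × (9.11 × 10^-31 kg / 1.67 × 10^-27 kg)
v₂ = 1.42 × 10^3 m/s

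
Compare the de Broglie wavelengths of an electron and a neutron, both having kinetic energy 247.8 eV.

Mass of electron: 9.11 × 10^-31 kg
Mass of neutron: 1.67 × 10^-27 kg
The electron has the longer wavelength.

Using λ = h/√(2mKE):

For electron: λ₁ = h/√(2m₁KE) = 7.79 × 10^-11 m
For neutron: λ₂ = h/√(2m₂KE) = 1.82 × 10^-12 m

Since λ ∝ 1/√m at constant kinetic energy, the lighter particle has the longer wavelength.

The electron has the longer de Broglie wavelength.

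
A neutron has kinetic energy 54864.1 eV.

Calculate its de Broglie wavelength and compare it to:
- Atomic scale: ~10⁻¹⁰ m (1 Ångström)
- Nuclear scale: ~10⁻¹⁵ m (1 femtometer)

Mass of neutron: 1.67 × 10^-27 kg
λ = 1.22 × 10^-13 m, which is between nuclear and atomic scales.

Using λ = h/√(2mKE):

KE = 54864.1 eV = 8.790 × 10^-15 J

λ = h/√(2mKE)
λ = (6.626 × 10^-34 J·s) / √(2 × 1.67 × 10^-27 kg × 8.790 × 10^-15 J)
λ = 1.22 × 10^-13 m

Comparison:
- Atomic scale (10⁻¹⁰ m): λ is 0.0012× this size
- Nuclear scale (10⁻¹⁵ m): λ is 1.2e+02× this size

The wavelength is between nuclear and atomic scales.

This wavelength is appropriate for probing atomic structure but too large for nuclear physics experiments.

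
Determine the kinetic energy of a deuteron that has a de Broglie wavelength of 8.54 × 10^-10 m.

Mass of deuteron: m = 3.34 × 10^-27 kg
9.01 × 10^-23 J (or 5.62 × 10^-4 eV)

From λ = h/√(2mKE), we solve for KE:

λ² = h²/(2mKE)
KE = h²/(2mλ²)
KE = (6.626 × 10^-34 J·s)² / (2 × 3.34 × 10^-27 kg × (8.54 × 10^-10 m)²)
KE = 9.01 × 10^-23 J
KE = 5.62 × 10^-4 eV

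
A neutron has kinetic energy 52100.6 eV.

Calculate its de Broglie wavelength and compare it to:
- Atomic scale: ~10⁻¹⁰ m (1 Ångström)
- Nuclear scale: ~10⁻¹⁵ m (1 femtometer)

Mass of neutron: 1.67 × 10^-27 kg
λ = 1.25 × 10^-13 m, which is between nuclear and atomic scales.

Using λ = h/√(2mKE):

KE = 52100.6 eV = 8.347 × 10^-15 J

λ = h/√(2mKE)
λ = (6.626 × 10^-34 J·s) / √(2 × 1.67 × 10^-27 kg × 8.347 × 10^-15 J)
λ = 1.25 × 10^-13 m

Comparison:
- Atomic scale (10⁻¹⁰ m): λ is 0.0013× this size
- Nuclear scale (10⁻¹⁵ m): λ is 1.3e+02× this size

The wavelength is between nuclear and atomic scales.

This wavelength is appropriate for probing atomic structure but too large for nuclear physics experiments.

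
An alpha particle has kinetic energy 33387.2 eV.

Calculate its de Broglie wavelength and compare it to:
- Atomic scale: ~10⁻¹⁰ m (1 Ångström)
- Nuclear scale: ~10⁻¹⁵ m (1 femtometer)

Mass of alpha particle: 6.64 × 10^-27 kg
λ = 7.86 × 10^-14 m, which is between nuclear and atomic scales.

Using λ = h/√(2mKE):

KE = 33387.2 eV = 5.349 × 10^-15 J

λ = h/√(2mKE)
λ = (6.626 × 10^-34 J·s) / √(2 × 6.64 × 10^-27 kg × 5.349 × 10^-15 J)
λ = 7.86 × 10^-14 m

Comparison:
- Atomic scale (10⁻¹⁰ m): λ is 0.00079× this size
- Nuclear scale (10⁻¹⁵ m): λ is 79× this size

The wavelength is between nuclear and atomic scales.

This wavelength is appropriate for probing atomic structure but too large for nuclear physics experiments.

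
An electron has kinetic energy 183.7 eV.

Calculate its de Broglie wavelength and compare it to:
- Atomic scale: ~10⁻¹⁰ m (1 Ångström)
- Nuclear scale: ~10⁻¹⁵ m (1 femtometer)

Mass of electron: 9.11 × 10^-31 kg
λ = 9.05 × 10^-11 m, which is between nuclear and atomic scales.

Using λ = h/√(2mKE):

KE = 183.7 eV = 2.943 × 10^-17 J

λ = h/√(2mKE)
λ = (6.626 × 10^-34 J·s) / √(2 × 9.11 × 10^-31 kg × 2.943 × 10^-17 J)
λ = 9.05 × 10^-11 m

Comparison:
- Atomic scale (10⁻¹⁰ m): λ is 0.9× this size
- Nuclear scale (10⁻¹⁵ m): λ is 9e+04× this size

The wavelength is between nuclear and atomic scales.

This wavelength is appropriate for probing atomic structure but too large for nuclear physics experiments.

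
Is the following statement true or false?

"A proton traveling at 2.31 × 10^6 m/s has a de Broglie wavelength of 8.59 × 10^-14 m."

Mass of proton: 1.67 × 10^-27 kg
False

The claim is incorrect.

Using λ = h/(mv):
λ = (6.626 × 10^-34 J·s) / (1.67 × 10^-27 kg × 2.31 × 10^6 m/s)
λ = 1.72 × 10^-13 m

The actual wavelength differs from the claimed 8.59 × 10^-14 m.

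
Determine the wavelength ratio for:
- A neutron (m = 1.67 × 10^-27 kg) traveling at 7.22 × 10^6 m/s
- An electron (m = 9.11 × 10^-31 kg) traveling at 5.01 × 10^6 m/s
λ₁/λ₂ = 3.79 × 10^-4

Using λ = h/(mv):

λ₁ = h/(m₁v₁) = 5.50 × 10^-14 m
λ₂ = h/(m₂v₂) = 1.45 × 10^-10 m

Ratio λ₁/λ₂ = (m₂v₂)/(m₁v₁)
         = (9.11 × 10^-31 kg × 5.01 × 10^6 m/s) / (1.67 × 10^-27 kg × 7.22 × 10^6 m/s)
         = 3.79 × 10^-4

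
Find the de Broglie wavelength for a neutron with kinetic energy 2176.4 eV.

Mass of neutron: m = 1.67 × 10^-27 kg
6.14 × 10^-13 m

Using λ = h/√(2mKE):

First convert KE to Joules: KE = 2176.4 eV = 3.487 × 10^-16 J

λ = h/√(2mKE)
λ = (6.626 × 10^-34 J·s) / √(2 × 1.67 × 10^-27 kg × 3.487 × 10^-16 J)
λ = 6.14 × 10^-13 m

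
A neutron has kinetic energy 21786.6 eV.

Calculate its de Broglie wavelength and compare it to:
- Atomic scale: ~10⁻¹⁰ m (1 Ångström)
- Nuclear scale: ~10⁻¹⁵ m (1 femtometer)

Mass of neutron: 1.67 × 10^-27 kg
λ = 1.94 × 10^-13 m, which is between nuclear and atomic scales.

Using λ = h/√(2mKE):

KE = 21786.6 eV = 3.491 × 10^-15 J

λ = h/√(2mKE)
λ = (6.626 × 10^-34 J·s) / √(2 × 1.67 × 10^-27 kg × 3.491 × 10^-15 J)
λ = 1.94 × 10^-13 m

Comparison:
- Atomic scale (10⁻¹⁰ m): λ is 0.0019× this size
- Nuclear scale (10⁻¹⁵ m): λ is 1.9e+02× this size

The wavelength is between nuclear and atomic scales.

This wavelength is appropriate for probing atomic structure but too large for nuclear physics experiments.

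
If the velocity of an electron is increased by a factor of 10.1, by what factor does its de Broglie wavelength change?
The wavelength decreases by a factor of 10.1.

From λ = h/(mv), the wavelength is inversely proportional to velocity:

λ ∝ 1/v

If v → 10.1v, then λ → λ/10.1

When velocity is increased by a factor of 10.1, the wavelength decreases by a factor of 10.1.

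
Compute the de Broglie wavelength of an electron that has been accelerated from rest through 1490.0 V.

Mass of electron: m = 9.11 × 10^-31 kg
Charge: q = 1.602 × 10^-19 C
3.18 × 10^-11 m

When a particle is accelerated through voltage V, it gains kinetic energy KE = qV.

The de Broglie wavelength is then λ = h/√(2mqV):

λ = h/√(2mqV)
λ = (6.626 × 10^-34 J·s) / √(2 × 9.11 × 10^-31 kg × 1.602 × 10^-19 C × 1490.0 V)
λ = 3.18 × 10^-11 m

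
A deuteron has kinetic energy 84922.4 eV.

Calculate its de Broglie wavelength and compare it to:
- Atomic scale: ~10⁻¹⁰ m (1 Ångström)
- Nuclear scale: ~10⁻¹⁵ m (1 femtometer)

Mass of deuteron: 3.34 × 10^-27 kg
λ = 6.95 × 10^-14 m, which is between nuclear and atomic scales.

Using λ = h/√(2mKE):

KE = 84922.4 eV = 1.361 × 10^-14 J

λ = h/√(2mKE)
λ = (6.626 × 10^-34 J·s) / √(2 × 3.34 × 10^-27 kg × 1.361 × 10^-14 J)
λ = 6.95 × 10^-14 m

Comparison:
- Atomic scale (10⁻¹⁰ m): λ is 0.0007× this size
- Nuclear scale (10⁻¹⁵ m): λ is 70× this size

The wavelength is between nuclear and atomic scales.

This wavelength is appropriate for probing atomic structure but too large for nuclear physics experiments.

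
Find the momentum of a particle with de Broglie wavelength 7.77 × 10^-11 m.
8.53 × 10^-24 kg·m/s

From the de Broglie relation λ = h/p, we solve for p:

p = h/λ
p = (6.626 × 10^-34 J·s) / (7.77 × 10^-11 m)
p = 8.53 × 10^-24 kg·m/s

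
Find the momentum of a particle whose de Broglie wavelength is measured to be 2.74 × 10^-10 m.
2.42 × 10^-24 kg·m/s

From the de Broglie relation λ = h/p, we solve for p:

p = h/λ
p = (6.626 × 10^-34 J·s) / (2.74 × 10^-10 m)
p = 2.42 × 10^-24 kg·m/s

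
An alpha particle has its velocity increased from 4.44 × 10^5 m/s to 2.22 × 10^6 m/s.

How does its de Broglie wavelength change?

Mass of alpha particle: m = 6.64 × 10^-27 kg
The wavelength decreases by a factor of 5.

Using λ = h/(mv):

Initial wavelength: λ₁ = h/(mv₁) = 2.25 × 10^-13 m
Final wavelength: λ₂ = h/(mv₂) = 4.50 × 10^-14 m

Since λ ∝ 1/v, when velocity increases by a factor of 5, the wavelength decreases by a factor of 5.

λ₂/λ₁ = v₁/v₂ = 1/5

The wavelength decreases by a factor of 5.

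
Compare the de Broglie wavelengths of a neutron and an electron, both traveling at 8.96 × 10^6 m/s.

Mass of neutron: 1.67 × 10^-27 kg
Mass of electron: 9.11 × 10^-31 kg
The electron has the longer wavelength.

Using λ = h/(mv), since both particles have the same velocity, the wavelength depends only on mass.

For neutron: λ₁ = h/(m₁v) = 4.43 × 10^-14 m
For electron: λ₂ = h/(m₂v) = 8.12 × 10^-11 m

Since λ ∝ 1/m at constant velocity, the lighter particle has the longer wavelength.

The electron has the longer de Broglie wavelength.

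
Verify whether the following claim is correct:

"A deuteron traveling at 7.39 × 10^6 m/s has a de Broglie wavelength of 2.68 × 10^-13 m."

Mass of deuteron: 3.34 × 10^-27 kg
False

The claim is incorrect.

Using λ = h/(mv):
λ = (6.626 × 10^-34 J·s) / (3.34 × 10^-27 kg × 7.39 × 10^6 m/s)
λ = 2.68 × 10^-14 m

The actual wavelength differs from the claimed 2.68 × 10^-13 m.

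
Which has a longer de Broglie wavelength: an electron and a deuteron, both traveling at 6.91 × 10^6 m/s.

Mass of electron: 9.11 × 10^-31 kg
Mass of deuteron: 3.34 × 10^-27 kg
The electron has the longer wavelength.

Using λ = h/(mv), since both particles have the same velocity, the wavelength depends only on mass.

For electron: λ₁ = h/(m₁v) = 1.05 × 10^-10 m
For deuteron: λ₂ = h/(m₂v) = 2.87 × 10^-14 m

Since λ ∝ 1/m at constant velocity, the lighter particle has the longer wavelength.

The electron has the longer de Broglie wavelength.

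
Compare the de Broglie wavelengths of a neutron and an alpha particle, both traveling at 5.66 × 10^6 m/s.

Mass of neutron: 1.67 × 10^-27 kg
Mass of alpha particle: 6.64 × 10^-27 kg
The neutron has the longer wavelength.

Using λ = h/(mv), since both particles have the same velocity, the wavelength depends only on mass.

For neutron: λ₁ = h/(m₁v) = 7.01 × 10^-14 m
For alpha particle: λ₂ = h/(m₂v) = 1.76 × 10^-14 m

Since λ ∝ 1/m at constant velocity, the lighter particle has the longer wavelength.

The neutron has the longer de Broglie wavelength.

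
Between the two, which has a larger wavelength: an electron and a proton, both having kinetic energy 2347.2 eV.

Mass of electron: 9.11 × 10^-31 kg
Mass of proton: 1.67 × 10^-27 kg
The electron has the longer wavelength.

Using λ = h/√(2mKE):

For electron: λ₁ = h/√(2m₁KE) = 2.53 × 10^-11 m
For proton: λ₂ = h/√(2m₂KE) = 5.91 × 10^-13 m

Since λ ∝ 1/√m at constant kinetic energy, the lighter particle has the longer wavelength.

The electron has the longer de Broglie wavelength.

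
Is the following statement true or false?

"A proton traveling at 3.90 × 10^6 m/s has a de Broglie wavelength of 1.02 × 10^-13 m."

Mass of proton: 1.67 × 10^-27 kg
True

The claim is correct.

Using λ = h/(mv):
λ = (6.626 × 10^-34 J·s) / (1.67 × 10^-27 kg × 3.90 × 10^6 m/s)
λ = 1.02 × 10^-13 m

This matches the claimed value.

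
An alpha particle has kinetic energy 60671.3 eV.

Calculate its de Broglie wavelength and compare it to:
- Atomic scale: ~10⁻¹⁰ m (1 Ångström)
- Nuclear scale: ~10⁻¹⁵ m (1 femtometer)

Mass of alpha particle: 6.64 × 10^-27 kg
λ = 5.83 × 10^-14 m, which is between nuclear and atomic scales.

Using λ = h/√(2mKE):

KE = 60671.3 eV = 9.721 × 10^-15 J

λ = h/√(2mKE)
λ = (6.626 × 10^-34 J·s) / √(2 × 6.64 × 10^-27 kg × 9.721 × 10^-15 J)
λ = 5.83 × 10^-14 m

Comparison:
- Atomic scale (10⁻¹⁰ m): λ is 0.00058× this size
- Nuclear scale (10⁻¹⁵ m): λ is 58× this size

The wavelength is between nuclear and atomic scales.

This wavelength is appropriate for probing atomic structure but too large for nuclear physics experiments.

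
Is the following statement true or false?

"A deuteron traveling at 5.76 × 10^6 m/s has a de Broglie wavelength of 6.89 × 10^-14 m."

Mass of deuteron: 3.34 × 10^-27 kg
False

The claim is incorrect.

Using λ = h/(mv):
λ = (6.626 × 10^-34 J·s) / (3.34 × 10^-27 kg × 5.76 × 10^6 m/s)
λ = 3.44 × 10^-14 m

The actual wavelength differs from the claimed 6.89 × 10^-14 m.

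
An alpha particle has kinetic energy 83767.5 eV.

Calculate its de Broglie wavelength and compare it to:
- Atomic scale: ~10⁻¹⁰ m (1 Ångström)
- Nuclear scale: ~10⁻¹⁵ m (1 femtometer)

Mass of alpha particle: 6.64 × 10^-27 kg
λ = 4.96 × 10^-14 m, which is between nuclear and atomic scales.

Using λ = h/√(2mKE):

KE = 83767.5 eV = 1.342 × 10^-14 J

λ = h/√(2mKE)
λ = (6.626 × 10^-34 J·s) / √(2 × 6.64 × 10^-27 kg × 1.342 × 10^-14 J)
λ = 4.96 × 10^-14 m

Comparison:
- Atomic scale (10⁻¹⁰ m): λ is 0.0005× this size
- Nuclear scale (10⁻¹⁵ m): λ is 50× this size

The wavelength is between nuclear and atomic scales.

This wavelength is appropriate for probing atomic structure but too large for nuclear physics experiments.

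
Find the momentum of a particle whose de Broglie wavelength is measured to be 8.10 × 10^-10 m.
8.18 × 10^-25 kg·m/s

From the de Broglie relation λ = h/p, we solve for p:

p = h/λ
p = (6.626 × 10^-34 J·s) / (8.10 × 10^-10 m)
p = 8.18 × 10^-25 kg·m/s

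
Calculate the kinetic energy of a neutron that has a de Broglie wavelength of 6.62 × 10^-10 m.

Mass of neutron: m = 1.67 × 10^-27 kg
3.00 × 10^-22 J (or 1.87 × 10^-3 eV)

From λ = h/√(2mKE), we solve for KE:

λ² = h²/(2mKE)
KE = h²/(2mλ²)
KE = (6.626 × 10^-34 J·s)² / (2 × 1.67 × 10^-27 kg × (6.62 × 10^-10 m)²)
KE = 3.00 × 10^-22 J
KE = 1.87 × 10^-3 eV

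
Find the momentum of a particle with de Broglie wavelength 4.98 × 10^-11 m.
1.33 × 10^-23 kg·m/s

From the de Broglie relation λ = h/p, we solve for p:

p = h/λ
p = (6.626 × 10^-34 J·s) / (4.98 × 10^-11 m)
p = 1.33 × 10^-23 kg·m/s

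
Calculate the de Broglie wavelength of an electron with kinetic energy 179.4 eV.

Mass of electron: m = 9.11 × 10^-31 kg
9.16 × 10^-11 m

Using λ = h/√(2mKE):

First convert KE to Joules: KE = 179.4 eV = 2.874 × 10^-17 J

λ = h/√(2mKE)
λ = (6.626 × 10^-34 J·s) / √(2 × 9.11 × 10^-31 kg × 2.874 × 10^-17 J)
λ = 9.16 × 10^-11 m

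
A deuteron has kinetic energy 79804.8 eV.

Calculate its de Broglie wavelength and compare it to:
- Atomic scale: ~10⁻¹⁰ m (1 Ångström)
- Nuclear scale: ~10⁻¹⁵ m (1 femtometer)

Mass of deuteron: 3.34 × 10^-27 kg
λ = 7.17 × 10^-14 m, which is between nuclear and atomic scales.

Using λ = h/√(2mKE):

KE = 79804.8 eV = 1.279 × 10^-14 J

λ = h/√(2mKE)
λ = (6.626 × 10^-34 J·s) / √(2 × 3.34 × 10^-27 kg × 1.279 × 10^-14 J)
λ = 7.17 × 10^-14 m

Comparison:
- Atomic scale (10⁻¹⁰ m): λ is 0.00072× this size
- Nuclear scale (10⁻¹⁵ m): λ is 72× this size

The wavelength is between nuclear and atomic scales.

This wavelength is appropriate for probing atomic structure but too large for nuclear physics experiments.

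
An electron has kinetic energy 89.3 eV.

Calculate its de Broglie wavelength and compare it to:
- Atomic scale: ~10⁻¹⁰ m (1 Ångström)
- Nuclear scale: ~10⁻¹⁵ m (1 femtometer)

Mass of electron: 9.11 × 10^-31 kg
λ = 1.30 × 10^-10 m, which is larger than typical atomic dimensions (~1 Å).

Using λ = h/√(2mKE):

KE = 89.3 eV = 1.431 × 10^-17 J

λ = h/√(2mKE)
λ = (6.626 × 10^-34 J·s) / √(2 × 9.11 × 10^-31 kg × 1.431 × 10^-17 J)
λ = 1.30 × 10^-10 m

Comparison:
- Atomic scale (10⁻¹⁰ m): λ is 1.3× this size
- Nuclear scale (10⁻¹⁵ m): λ is 1.3e+05× this size

The wavelength is larger than typical atomic dimensions (~1 Å).

This wavelength is significant for atomic-scale phenomena like electron diffraction from crystal lattices.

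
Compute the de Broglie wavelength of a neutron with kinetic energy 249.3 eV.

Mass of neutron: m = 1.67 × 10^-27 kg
1.81 × 10^-12 m

Using λ = h/√(2mKE):

First convert KE to Joules: KE = 249.3 eV = 3.994 × 10^-17 J

λ = h/√(2mKE)
λ = (6.626 × 10^-34 J·s) / √(2 × 1.67 × 10^-27 kg × 3.994 × 10^-17 J)
λ = 1.81 × 10^-12 m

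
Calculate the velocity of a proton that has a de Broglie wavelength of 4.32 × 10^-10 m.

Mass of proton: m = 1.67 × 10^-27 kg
9.18 × 10^2 m/s

From the de Broglie relation λ = h/(mv), we solve for v:

v = h/(mλ)
v = (6.626 × 10^-34 J·s) / (1.67 × 10^-27 kg × 4.32 × 10^-10 m)
v = 9.18 × 10^2 m/s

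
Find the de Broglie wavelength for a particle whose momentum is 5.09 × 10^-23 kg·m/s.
1.30 × 10^-11 m

Using the de Broglie relation λ = h/p:

λ = h/p
λ = (6.626 × 10^-34 J·s) / (5.09 × 10^-23 kg·m/s)
λ = 1.30 × 10^-11 m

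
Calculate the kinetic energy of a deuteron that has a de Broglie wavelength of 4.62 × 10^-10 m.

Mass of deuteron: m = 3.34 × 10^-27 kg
3.08 × 10^-22 J (or 1.92 × 10^-3 eV)

From λ = h/√(2mKE), we solve for KE:

λ² = h²/(2mKE)
KE = h²/(2mλ²)
KE = (6.626 × 10^-34 J·s)² / (2 × 3.34 × 10^-27 kg × (4.62 × 10^-10 m)²)
KE = 3.08 × 10^-22 J
KE = 1.92 × 10^-3 eV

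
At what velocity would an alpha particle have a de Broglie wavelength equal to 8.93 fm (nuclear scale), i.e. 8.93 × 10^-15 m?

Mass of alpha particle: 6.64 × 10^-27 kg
1.12 × 10^7 m/s

From λ = h/(mv), solve for v:

v = h/(mλ)
v = (6.626 × 10^-34 J·s) / (6.64 × 10^-27 kg × 8.93 × 10^-15 m)
v = 1.12 × 10^7 m/s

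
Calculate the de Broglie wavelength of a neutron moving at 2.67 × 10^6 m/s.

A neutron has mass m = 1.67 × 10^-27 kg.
1.49 × 10^-13 m

Using the de Broglie relation λ = h/(mv):

λ = h/(mv)
λ = (6.626 × 10^-34 J·s) / (1.67 × 10^-27 kg × 2.67 × 10^6 m/s)
λ = 1.49 × 10^-13 m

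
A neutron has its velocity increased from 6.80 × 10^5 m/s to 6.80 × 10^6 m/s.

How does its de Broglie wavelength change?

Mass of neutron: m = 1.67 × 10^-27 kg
The wavelength decreases by a factor of 10.

Using λ = h/(mv):

Initial wavelength: λ₁ = h/(mv₁) = 5.83 × 10^-13 m
Final wavelength: λ₂ = h/(mv₂) = 5.83 × 10^-14 m

Since λ ∝ 1/v, when velocity increases by a factor of 10, the wavelength decreases by a factor of 10.

λ₂/λ₁ = v₁/v₂ = 1/10

The wavelength decreases by a factor of 10.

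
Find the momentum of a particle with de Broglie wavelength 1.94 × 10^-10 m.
3.42 × 10^-24 kg·m/s

From the de Broglie relation λ = h/p, we solve for p:

p = h/λ
p = (6.626 × 10^-34 J·s) / (1.94 × 10^-10 m)
p = 3.42 × 10^-24 kg·m/s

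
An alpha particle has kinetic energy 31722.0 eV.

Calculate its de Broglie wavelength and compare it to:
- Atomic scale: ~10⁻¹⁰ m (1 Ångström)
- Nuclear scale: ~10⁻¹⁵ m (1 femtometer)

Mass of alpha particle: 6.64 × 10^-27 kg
λ = 8.07 × 10^-14 m, which is between nuclear and atomic scales.

Using λ = h/√(2mKE):

KE = 31722.0 eV = 5.082 × 10^-15 J

λ = h/√(2mKE)
λ = (6.626 × 10^-34 J·s) / √(2 × 6.64 × 10^-27 kg × 5.082 × 10^-15 J)
λ = 8.07 × 10^-14 m

Comparison:
- Atomic scale (10⁻¹⁰ m): λ is 0.00081× this size
- Nuclear scale (10⁻¹⁵ m): λ is 81× this size

The wavelength is between nuclear and atomic scales.

This wavelength is appropriate for probing atomic structure but too large for nuclear physics experiments.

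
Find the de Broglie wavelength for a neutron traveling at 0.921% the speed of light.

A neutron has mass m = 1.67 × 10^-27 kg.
1.44 × 10^-13 m

Using the de Broglie relation λ = h/(mv):

v = 0.921% × c = 2.761 × 10^6 m/s

λ = h/(mv)
λ = (6.626 × 10^-34 J·s) / (1.67 × 10^-27 kg × 2.761 × 10^6 m/s)
λ = 1.44 × 10^-13 m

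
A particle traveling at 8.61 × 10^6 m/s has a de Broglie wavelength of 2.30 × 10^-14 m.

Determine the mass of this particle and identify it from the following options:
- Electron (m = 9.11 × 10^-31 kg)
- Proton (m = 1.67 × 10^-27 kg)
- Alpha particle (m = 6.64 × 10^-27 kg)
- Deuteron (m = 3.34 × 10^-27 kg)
The particle is a deuteron.

From λ = h/(mv), solve for mass:

m = h/(λv)
m = (6.626 × 10^-34 J·s) / (2.30 × 10^-14 m × 8.61 × 10^6 m/s)
m = 3.35 × 10^-27 kg

Comparing with the listed masses, this is closest to a deuteron.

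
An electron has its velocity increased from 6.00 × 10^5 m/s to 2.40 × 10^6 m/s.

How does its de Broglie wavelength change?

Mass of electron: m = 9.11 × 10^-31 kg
The wavelength decreases by a factor of 4.

Using λ = h/(mv):

Initial wavelength: λ₁ = h/(mv₁) = 1.21 × 10^-9 m
Final wavelength: λ₂ = h/(mv₂) = 3.03 × 10^-10 m

Since λ ∝ 1/v, when velocity increases by a factor of 4, the wavelength decreases by a factor of 4.

λ₂/λ₁ = v₁/v₂ = 1/4

The wavelength decreases by a factor of 4.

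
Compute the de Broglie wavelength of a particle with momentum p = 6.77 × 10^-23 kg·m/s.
9.79 × 10^-12 m

Using the de Broglie relation λ = h/p:

λ = h/p
λ = (6.626 × 10^-34 J·s) / (6.77 × 10^-23 kg·m/s)
λ = 9.79 × 10^-12 m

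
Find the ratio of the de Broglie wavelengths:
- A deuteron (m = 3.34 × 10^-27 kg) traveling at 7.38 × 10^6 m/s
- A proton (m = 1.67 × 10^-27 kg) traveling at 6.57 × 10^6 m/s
λ₁/λ₂ = 0.445

Using λ = h/(mv):

λ₁ = h/(m₁v₁) = 2.69 × 10^-14 m
λ₂ = h/(m₂v₂) = 6.04 × 10^-14 m

Ratio λ₁/λ₂ = (m₂v₂)/(m₁v₁)
         = (1.67 × 10^-27 kg × 6.57 × 10^6 m/s) / (3.34 × 10^-27 kg × 7.38 × 10^6 m/s)
         = 0.445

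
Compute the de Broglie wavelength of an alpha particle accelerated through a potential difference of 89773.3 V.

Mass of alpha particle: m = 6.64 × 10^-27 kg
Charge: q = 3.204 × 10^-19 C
3.39 × 10^-14 m

When a particle is accelerated through voltage V, it gains kinetic energy KE = qV.

The de Broglie wavelength is then λ = h/√(2mqV):

λ = h/√(2mqV)
λ = (6.626 × 10^-34 J·s) / √(2 × 6.64 × 10^-27 kg × 3.204 × 10^-19 C × 89773.3 V)
λ = 3.39 × 10^-14 m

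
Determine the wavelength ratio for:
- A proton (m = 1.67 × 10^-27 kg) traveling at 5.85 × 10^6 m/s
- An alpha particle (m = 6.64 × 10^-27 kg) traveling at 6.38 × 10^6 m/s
λ₁/λ₂ = 4.34

Using λ = h/(mv):

λ₁ = h/(m₁v₁) = 6.78 × 10^-14 m
λ₂ = h/(m₂v₂) = 1.56 × 10^-14 m

Ratio λ₁/λ₂ = (m₂v₂)/(m₁v₁)
         = (6.64 × 10^-27 kg × 6.38 × 10^6 m/s) / (1.67 × 10^-27 kg × 5.85 × 10^6 m/s)
         = 4.34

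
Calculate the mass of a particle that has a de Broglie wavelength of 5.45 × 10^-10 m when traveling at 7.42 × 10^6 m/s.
1.64 × 10^-31 kg

From the de Broglie relation λ = h/(mv), we solve for m:

m = h/(λv)
m = (6.626 × 10^-34 J·s) / (5.45 × 10^-10 m × 7.42 × 10^6 m/s)
m = 1.64 × 10^-31 kg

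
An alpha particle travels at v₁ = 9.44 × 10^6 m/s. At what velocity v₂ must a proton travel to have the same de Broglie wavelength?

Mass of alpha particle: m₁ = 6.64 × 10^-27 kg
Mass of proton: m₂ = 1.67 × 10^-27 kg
v₂ = 3.75 × 10^7 m/s

For equal de Broglie wavelengths: λ₁ = λ₂

h/(m₁v₁) = h/(m₂v₂)
m₁v₁ = m₂v₂
v₂ = v₁ · (m₁/m₂)

v₂ = 9.44 × 10^6 m/s × (6.64 × 10^-27 kg / 1.67 × 10^-27 kg)
v₂ = 3.75 × 10^7 m/s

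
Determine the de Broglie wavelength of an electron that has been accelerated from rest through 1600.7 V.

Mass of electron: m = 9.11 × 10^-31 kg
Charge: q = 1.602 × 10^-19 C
3.07 × 10^-11 m

When a particle is accelerated through voltage V, it gains kinetic energy KE = qV.

The de Broglie wavelength is then λ = h/√(2mqV):

λ = h/√(2mqV)
λ = (6.626 × 10^-34 J·s) / √(2 × 9.11 × 10^-31 kg × 1.602 × 10^-19 C × 1600.7 V)
λ = 3.07 × 10^-11 m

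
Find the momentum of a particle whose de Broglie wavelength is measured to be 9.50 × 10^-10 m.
6.97 × 10^-25 kg·m/s

From the de Broglie relation λ = h/p, we solve for p:

p = h/λ
p = (6.626 × 10^-34 J·s) / (9.50 × 10^-10 m)
p = 6.97 × 10^-25 kg·m/s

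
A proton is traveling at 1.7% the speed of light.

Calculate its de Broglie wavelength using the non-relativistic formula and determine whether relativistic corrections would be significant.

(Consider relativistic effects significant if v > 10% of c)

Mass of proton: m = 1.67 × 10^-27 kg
No, relativistic corrections are not needed.

Using the non-relativistic de Broglie formula λ = h/(mv):

v = 1.7% × c = 5.096 × 10^6 m/s

λ = h/(mv)
λ = (6.626 × 10^-34 J·s) / (1.67 × 10^-27 kg × 5.096 × 10^6 m/s)
λ = 7.79 × 10^-14 m

Since v = 1.7% of c < 10% of c, relativistic corrections are NOT significant and this non-relativistic result is a good approximation.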